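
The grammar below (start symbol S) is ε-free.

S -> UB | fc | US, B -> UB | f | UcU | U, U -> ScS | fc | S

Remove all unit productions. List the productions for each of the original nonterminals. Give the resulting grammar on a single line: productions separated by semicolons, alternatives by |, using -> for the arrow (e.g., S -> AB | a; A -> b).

Unit productions: B->U, U->S.
Unit pairs (A ⇒* B via units): (B,S), (B,U), (U,S).
S: inherits non-unit rules of {S} → UB | US | fc.
B: inherits non-unit rules of {B, S, U} → ScS | UB | US | UcU | f | fc.
U: inherits non-unit rules of {S, U} → ScS | UB | US | fc.

S -> UB | US | fc; B -> f | UB | US | fc | ScS | UcU; U -> UB | US | fc | ScS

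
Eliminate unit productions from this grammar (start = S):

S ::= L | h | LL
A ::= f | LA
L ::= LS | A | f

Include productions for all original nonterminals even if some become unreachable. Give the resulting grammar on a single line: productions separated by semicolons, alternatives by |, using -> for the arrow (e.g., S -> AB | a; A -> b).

S -> f | h | LA | LL | LS; A -> f | LA; L -> f | LA | LS

Unit productions: L->A, S->L.
Unit pairs (A ⇒* B via units): (L,A), (S,A), (S,L).
S: inherits non-unit rules of {A, L, S} → LA | LL | LS | f | h.
A: inherits non-unit rules of {A} → LA | f.
L: inherits non-unit rules of {A, L} → LA | LS | f.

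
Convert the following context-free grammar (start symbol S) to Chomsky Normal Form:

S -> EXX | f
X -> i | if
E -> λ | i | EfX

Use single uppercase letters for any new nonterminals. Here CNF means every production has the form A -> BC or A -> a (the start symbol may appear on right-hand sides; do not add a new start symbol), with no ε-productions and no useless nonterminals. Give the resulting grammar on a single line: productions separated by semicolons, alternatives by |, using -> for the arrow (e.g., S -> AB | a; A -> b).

Nullable: {E}; after ε-elimination: S -> f | XX | EXX; E -> i | fX | EfX; X -> i | if.
No unit productions to eliminate.
TERM: introduce A -> f, B -> i and substitute in every rule of length ≥2.
BIN: E -> EAX becomes E -> EC, C -> AX; S -> EXX becomes S -> ED, D -> XX.

S -> f | ED | XX; A -> f; B -> i; C -> AX; D -> XX; E -> i | AX | EC; X -> i | BA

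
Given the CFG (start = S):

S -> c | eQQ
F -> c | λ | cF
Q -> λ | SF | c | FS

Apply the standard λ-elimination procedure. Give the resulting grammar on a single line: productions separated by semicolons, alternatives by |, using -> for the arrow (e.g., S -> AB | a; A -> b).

Nullable set: {F, Q}.
S -> eQQ: Q, Q nullable, giving e | eQ | eQQ.
Drop F -> λ.
F -> cF: F nullable, giving c | cF.
Drop Q -> λ.
Q -> FS: F nullable, giving FS | S.
Q -> SF: F nullable, giving S | SF.
Unchanged (no nullable symbols): S -> c; F -> c; Q -> c.

S -> c | e | eQ | eQQ; F -> c | cF; Q -> S | c | FS | SF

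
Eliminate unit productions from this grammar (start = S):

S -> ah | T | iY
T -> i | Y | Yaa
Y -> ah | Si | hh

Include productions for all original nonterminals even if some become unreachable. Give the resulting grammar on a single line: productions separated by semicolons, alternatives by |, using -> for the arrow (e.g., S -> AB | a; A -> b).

S -> i | Si | ah | hh | iY | Yaa; T -> i | Si | ah | hh | Yaa; Y -> Si | ah | hh

Unit productions: S->T, T->Y.
Unit pairs (A ⇒* B via units): (S,T), (S,Y), (T,Y).
S: inherits non-unit rules of {S, T, Y} → Si | Yaa | ah | hh | i | iY.
T: inherits non-unit rules of {T, Y} → Si | Yaa | ah | hh | i.
Y: inherits non-unit rules of {Y} → Si | ah | hh.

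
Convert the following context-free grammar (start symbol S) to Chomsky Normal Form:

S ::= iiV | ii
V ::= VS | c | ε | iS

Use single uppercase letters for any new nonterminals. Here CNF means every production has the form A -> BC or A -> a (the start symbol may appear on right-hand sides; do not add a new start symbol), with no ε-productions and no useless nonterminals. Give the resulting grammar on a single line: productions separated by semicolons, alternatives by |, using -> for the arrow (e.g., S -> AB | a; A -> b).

S -> AA | AB; A -> i; B -> AV; C -> AV; V -> c | AA | AC | AS | VS

Nullable: {V}; after ε-elimination: S -> ii | iiV; V -> S | c | VS | iS.
After unit-elimination: S -> ii | iiV; V -> c | VS | iS | ii | iiV.
TERM: introduce A -> i and substitute in every rule of length ≥2.
BIN: S -> AAV becomes S -> AB, B -> AV; V -> AAV becomes V -> AC, C -> AV.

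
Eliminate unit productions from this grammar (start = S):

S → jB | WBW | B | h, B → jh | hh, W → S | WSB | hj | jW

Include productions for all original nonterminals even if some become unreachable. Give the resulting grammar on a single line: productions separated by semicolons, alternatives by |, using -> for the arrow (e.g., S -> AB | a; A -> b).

Unit productions: S->B, W->S.
Unit pairs (A ⇒* B via units): (S,B), (W,B), (W,S).
S: inherits non-unit rules of {B, S} → WBW | h | hh | jB | jh.
B: inherits non-unit rules of {B} → hh | jh.
W: inherits non-unit rules of {B, S, W} → WBW | WSB | h | hh | hj | jB | jW | jh.

S -> h | hh | jB | jh | WBW; B -> hh | jh; W -> h | hh | hj | jB | jW | jh | WBW | WSB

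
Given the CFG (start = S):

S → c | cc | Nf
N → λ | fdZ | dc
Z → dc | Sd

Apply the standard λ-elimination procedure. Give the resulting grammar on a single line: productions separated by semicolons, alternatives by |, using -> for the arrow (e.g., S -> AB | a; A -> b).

S -> c | f | Nf | cc; N -> dc | fdZ; Z -> Sd | dc

Nullable set: {N}.
S -> Nf: N nullable, giving Nf | f.
Drop N -> λ.
Unchanged (no nullable symbols): S -> c; S -> cc; N -> dc; N -> fdZ; Z -> Sd; Z -> dc.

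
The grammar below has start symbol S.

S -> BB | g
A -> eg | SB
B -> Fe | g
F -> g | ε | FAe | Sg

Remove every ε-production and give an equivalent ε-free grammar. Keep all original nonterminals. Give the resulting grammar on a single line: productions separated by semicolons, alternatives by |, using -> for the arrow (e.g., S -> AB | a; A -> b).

Nullable set: {F}.
B -> Fe: F nullable, giving Fe | e.
Drop F -> ε.
F -> FAe: F nullable, giving Ae | FAe.
Unchanged (no nullable symbols): S -> BB; S -> g; A -> SB; A -> eg; B -> g; F -> Sg; F -> g.

S -> g | BB; A -> SB | eg; B -> e | g | Fe; F -> g | Ae | Sg | FAe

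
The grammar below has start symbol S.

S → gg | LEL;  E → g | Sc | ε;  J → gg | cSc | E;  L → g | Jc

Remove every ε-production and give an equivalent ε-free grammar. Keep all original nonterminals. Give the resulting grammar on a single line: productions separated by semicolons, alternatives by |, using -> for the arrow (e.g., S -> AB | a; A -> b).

Nullable set: {E, J}.
S -> LEL: E nullable, giving LEL | LL.
Drop E -> ε.
J -> E: E nullable, giving E.
L -> Jc: J nullable, giving Jc | c.
Unchanged (no nullable symbols): S -> gg; E -> Sc; E -> g; J -> cSc; J -> gg; L -> g.

S -> LL | gg | LEL; E -> g | Sc; J -> E | gg | cSc; L -> c | g | Jc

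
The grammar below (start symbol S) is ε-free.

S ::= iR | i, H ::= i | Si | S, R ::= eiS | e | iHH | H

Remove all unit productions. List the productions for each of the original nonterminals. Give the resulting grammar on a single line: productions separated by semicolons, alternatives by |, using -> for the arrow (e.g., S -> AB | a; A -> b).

Unit productions: H->S, R->H.
Unit pairs (A ⇒* B via units): (H,S), (R,H), (R,S).
S: inherits non-unit rules of {S} → i | iR.
H: inherits non-unit rules of {H, S} → Si | i | iR.
R: inherits non-unit rules of {H, R, S} → Si | e | eiS | i | iHH | iR.

S -> i | iR; H -> i | Si | iR; R -> e | i | Si | iR | eiS | iHH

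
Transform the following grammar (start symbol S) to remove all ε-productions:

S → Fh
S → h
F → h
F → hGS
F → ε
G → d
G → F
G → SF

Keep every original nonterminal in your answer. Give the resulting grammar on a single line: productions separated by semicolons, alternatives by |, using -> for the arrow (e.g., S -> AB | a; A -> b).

Nullable set: {F, G}.
S -> Fh: F nullable, giving Fh | h.
Drop F -> ε.
F -> hGS: G nullable, giving hGS | hS.
G -> F: F nullable, giving F.
G -> SF: F nullable, giving S | SF.
Unchanged (no nullable symbols): S -> h; F -> h; G -> d.

S -> h | Fh; F -> h | hS | hGS; G -> F | S | d | SF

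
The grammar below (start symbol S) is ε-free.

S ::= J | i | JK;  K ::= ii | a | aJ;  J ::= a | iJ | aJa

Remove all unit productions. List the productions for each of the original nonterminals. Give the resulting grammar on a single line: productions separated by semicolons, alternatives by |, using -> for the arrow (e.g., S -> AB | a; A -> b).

Unit productions: S->J.
Unit pairs (A ⇒* B via units): (S,J).
S: inherits non-unit rules of {J, S} → JK | a | aJa | i | iJ.
J: inherits non-unit rules of {J} → a | aJa | iJ.
K: inherits non-unit rules of {K} → a | aJ | ii.

S -> a | i | JK | iJ | aJa; J -> a | iJ | aJa; K -> a | aJ | ii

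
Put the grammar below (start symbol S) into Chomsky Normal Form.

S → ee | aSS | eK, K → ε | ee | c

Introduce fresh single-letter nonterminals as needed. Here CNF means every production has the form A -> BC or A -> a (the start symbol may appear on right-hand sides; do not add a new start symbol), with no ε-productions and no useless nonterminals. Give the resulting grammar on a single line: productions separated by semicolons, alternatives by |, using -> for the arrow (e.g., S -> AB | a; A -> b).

Nullable: {K}; after ε-elimination: S -> e | eK | ee | aSS; K -> c | ee.
No unit productions to eliminate.
TERM: introduce B -> a, A -> e and substitute in every rule of length ≥2.
BIN: S -> BSS becomes S -> BC, C -> SS.

S -> e | AA | AK | BC; A -> e; B -> a; C -> SS; K -> c | AA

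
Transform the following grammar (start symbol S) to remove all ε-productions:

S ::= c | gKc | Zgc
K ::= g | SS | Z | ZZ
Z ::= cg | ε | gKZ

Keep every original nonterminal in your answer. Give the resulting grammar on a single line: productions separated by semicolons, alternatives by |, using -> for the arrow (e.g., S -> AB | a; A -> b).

S -> c | gc | Zgc | gKc; K -> Z | g | SS | ZZ; Z -> g | cg | gK | gZ | gKZ

Nullable set: {K, Z}.
S -> Zgc: Z nullable, giving Zgc | gc.
S -> gKc: K nullable, giving gKc | gc.
K -> Z: Z nullable, giving Z.
K -> ZZ: Z, Z nullable, giving Z | ZZ.
Drop Z -> ε.
Z -> gKZ: K, Z nullable, giving g | gK | gKZ | gZ.
Unchanged (no nullable symbols): S -> c; K -> SS; K -> g; Z -> cg.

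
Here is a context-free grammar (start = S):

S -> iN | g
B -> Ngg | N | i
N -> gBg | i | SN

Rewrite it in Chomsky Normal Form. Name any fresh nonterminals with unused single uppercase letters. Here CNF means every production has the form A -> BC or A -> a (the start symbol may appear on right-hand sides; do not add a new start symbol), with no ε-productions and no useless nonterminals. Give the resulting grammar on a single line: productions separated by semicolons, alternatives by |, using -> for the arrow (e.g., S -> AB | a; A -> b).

No ε-productions.
After unit-elimination: S -> g | iN; B -> i | SN | Ngg | gBg; N -> i | SN | gBg.
TERM: introduce A -> g, C -> i and substitute in every rule of length ≥2.
BIN: B -> ABA becomes B -> AD, D -> BA; B -> NAA becomes B -> NE, E -> AA; N -> ABA becomes N -> AF, F -> BA.

S -> g | CN; A -> g; B -> i | AD | NE | SN; C -> i; D -> BA; E -> AA; F -> BA; N -> i | AF | SN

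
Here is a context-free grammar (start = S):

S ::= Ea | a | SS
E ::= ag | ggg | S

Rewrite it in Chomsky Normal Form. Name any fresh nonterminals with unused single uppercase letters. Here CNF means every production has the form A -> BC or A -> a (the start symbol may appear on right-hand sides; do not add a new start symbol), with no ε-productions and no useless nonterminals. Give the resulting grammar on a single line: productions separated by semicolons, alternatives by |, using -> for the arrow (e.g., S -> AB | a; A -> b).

S -> a | EA | SS; A -> a; B -> g; C -> BB; E -> a | AB | BC | EA | SS

No ε-productions.
After unit-elimination: S -> a | Ea | SS; E -> a | Ea | SS | ag | ggg.
TERM: introduce A -> a, B -> g and substitute in every rule of length ≥2.
BIN: E -> BBB becomes E -> BC, C -> BB.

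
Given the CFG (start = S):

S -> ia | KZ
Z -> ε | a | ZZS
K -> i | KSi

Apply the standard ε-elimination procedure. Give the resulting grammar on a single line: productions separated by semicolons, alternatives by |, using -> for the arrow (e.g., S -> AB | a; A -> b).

S -> K | KZ | ia; K -> i | KSi; Z -> S | a | ZS | ZZS

Nullable set: {Z}.
S -> KZ: Z nullable, giving K | KZ.
Drop Z -> ε.
Z -> ZZS: Z, Z nullable, giving S | ZS | ZZS.
Unchanged (no nullable symbols): S -> ia; K -> KSi; K -> i; Z -> a.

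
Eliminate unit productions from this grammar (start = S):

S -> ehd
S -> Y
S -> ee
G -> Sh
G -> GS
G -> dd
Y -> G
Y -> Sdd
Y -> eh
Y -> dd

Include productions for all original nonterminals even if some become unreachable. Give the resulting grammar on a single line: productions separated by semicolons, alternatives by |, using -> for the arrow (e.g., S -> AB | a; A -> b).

S -> GS | Sh | dd | ee | eh | Sdd | ehd; G -> GS | Sh | dd; Y -> GS | Sh | dd | eh | Sdd

Unit productions: S->Y, Y->G.
Unit pairs (A ⇒* B via units): (S,G), (S,Y), (Y,G).
S: inherits non-unit rules of {G, S, Y} → GS | Sdd | Sh | dd | ee | eh | ehd.
G: inherits non-unit rules of {G} → GS | Sh | dd.
Y: inherits non-unit rules of {G, Y} → GS | Sdd | Sh | dd | eh.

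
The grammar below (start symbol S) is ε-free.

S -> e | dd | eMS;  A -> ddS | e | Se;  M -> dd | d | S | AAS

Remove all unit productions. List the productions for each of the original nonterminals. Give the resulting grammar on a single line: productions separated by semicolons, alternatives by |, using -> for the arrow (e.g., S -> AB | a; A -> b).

Unit productions: M->S.
Unit pairs (A ⇒* B via units): (M,S).
S: inherits non-unit rules of {S} → dd | e | eMS.
A: inherits non-unit rules of {A} → Se | ddS | e.
M: inherits non-unit rules of {M, S} → AAS | d | dd | e | eMS.

S -> e | dd | eMS; A -> e | Se | ddS; M -> d | e | dd | AAS | eMS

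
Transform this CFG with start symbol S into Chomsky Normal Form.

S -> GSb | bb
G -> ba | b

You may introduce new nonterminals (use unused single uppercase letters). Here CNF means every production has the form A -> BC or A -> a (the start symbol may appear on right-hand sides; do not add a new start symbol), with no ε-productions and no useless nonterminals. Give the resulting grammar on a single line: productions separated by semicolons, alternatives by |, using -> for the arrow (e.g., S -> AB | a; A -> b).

S -> AA | GC; A -> b; B -> a; C -> SA; G -> b | AB

No ε-productions.
No unit productions to eliminate.
TERM: introduce B -> a, A -> b and substitute in every rule of length ≥2.
BIN: S -> GSA becomes S -> GC, C -> SA.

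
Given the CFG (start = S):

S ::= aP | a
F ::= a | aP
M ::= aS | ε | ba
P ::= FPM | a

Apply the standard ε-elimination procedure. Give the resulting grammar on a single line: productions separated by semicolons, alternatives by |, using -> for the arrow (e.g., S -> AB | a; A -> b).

Nullable set: {M}.
Drop M -> ε.
P -> FPM: M nullable, giving FP | FPM.
Unchanged (no nullable symbols): S -> a; S -> aP; F -> a; F -> aP; M -> aS; M -> ba; P -> a.

S -> a | aP; F -> a | aP; M -> aS | ba; P -> a | FP | FPM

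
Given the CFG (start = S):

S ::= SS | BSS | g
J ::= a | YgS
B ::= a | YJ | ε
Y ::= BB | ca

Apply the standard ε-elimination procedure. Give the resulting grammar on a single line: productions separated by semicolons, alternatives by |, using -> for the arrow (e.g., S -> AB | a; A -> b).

Nullable set: {B, Y}.
S -> BSS: B nullable, giving BSS | SS.
Drop B -> ε.
B -> YJ: Y nullable, giving J | YJ.
J -> YgS: Y nullable, giving YgS | gS.
Y -> BB: B, B nullable, giving B | BB.
Unchanged (no nullable symbols): S -> SS; S -> g; B -> a; J -> a; Y -> ca.

S -> g | SS | BSS; B -> J | a | YJ; J -> a | gS | YgS; Y -> B | BB | ca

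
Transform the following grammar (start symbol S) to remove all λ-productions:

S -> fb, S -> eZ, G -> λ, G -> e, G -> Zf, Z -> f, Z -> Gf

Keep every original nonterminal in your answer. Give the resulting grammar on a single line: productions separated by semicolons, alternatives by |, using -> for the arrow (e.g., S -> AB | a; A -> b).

Nullable set: {G}.
Drop G -> λ.
Z -> Gf: G nullable, giving Gf | f.
Unchanged (no nullable symbols): S -> eZ; S -> fb; G -> Zf; G -> e; Z -> f.

S -> eZ | fb; G -> e | Zf; Z -> f | Gf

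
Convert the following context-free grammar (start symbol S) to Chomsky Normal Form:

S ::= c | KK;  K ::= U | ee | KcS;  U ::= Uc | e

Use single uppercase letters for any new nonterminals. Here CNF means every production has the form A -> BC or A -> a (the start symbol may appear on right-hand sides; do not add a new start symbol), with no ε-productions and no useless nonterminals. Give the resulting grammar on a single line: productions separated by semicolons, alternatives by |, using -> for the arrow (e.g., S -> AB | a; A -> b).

S -> c | KK; A -> c; B -> e; C -> AS; K -> e | BB | KC | UA; U -> e | UA

No ε-productions.
After unit-elimination: S -> c | KK; K -> e | Uc | ee | KcS; U -> e | Uc.
TERM: introduce A -> c, B -> e and substitute in every rule of length ≥2.
BIN: K -> KAS becomes K -> KC, C -> AS.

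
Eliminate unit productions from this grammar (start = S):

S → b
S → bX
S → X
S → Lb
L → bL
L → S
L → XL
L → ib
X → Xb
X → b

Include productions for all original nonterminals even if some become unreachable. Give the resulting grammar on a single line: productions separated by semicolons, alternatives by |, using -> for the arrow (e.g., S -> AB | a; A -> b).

Unit productions: L->S, S->X.
Unit pairs (A ⇒* B via units): (L,S), (L,X), (S,X).
S: inherits non-unit rules of {S, X} → Lb | Xb | b | bX.
L: inherits non-unit rules of {L, S, X} → Lb | XL | Xb | b | bL | bX | ib.
X: inherits non-unit rules of {X} → Xb | b.

S -> b | Lb | Xb | bX; L -> b | Lb | XL | Xb | bL | bX | ib; X -> b | Xb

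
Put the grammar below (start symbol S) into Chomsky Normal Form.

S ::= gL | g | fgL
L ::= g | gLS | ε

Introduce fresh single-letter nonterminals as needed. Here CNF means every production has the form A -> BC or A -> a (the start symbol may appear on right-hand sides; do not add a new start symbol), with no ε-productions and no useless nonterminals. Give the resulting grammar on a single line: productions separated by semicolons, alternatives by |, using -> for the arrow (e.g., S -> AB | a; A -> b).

Nullable: {L}; after ε-elimination: S -> g | fg | gL | fgL; L -> g | gS | gLS.
No unit productions to eliminate.
TERM: introduce B -> f, A -> g and substitute in every rule of length ≥2.
BIN: L -> ALS becomes L -> AC, C -> LS; S -> BAL becomes S -> BD, D -> AL.

S -> g | AL | BA | BD; A -> g; B -> f; C -> LS; D -> AL; L -> g | AC | AS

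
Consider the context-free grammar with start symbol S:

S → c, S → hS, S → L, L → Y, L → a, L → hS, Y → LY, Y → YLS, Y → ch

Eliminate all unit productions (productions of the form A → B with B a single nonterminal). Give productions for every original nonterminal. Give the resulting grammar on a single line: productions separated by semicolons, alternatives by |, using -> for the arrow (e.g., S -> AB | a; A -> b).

S -> a | c | LY | ch | hS | YLS; L -> a | LY | ch | hS | YLS; Y -> LY | ch | YLS

Unit productions: L->Y, S->L.
Unit pairs (A ⇒* B via units): (L,Y), (S,L), (S,Y).
S: inherits non-unit rules of {L, S, Y} → LY | YLS | a | c | ch | hS.
L: inherits non-unit rules of {L, Y} → LY | YLS | a | ch | hS.
Y: inherits non-unit rules of {Y} → LY | YLS | ch.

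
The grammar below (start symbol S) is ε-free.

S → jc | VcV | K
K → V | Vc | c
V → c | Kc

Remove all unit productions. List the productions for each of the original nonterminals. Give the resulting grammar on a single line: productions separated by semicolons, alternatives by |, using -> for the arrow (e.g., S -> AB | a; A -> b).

S -> c | Kc | Vc | jc | VcV; K -> c | Kc | Vc; V -> c | Kc

Unit productions: K->V, S->K.
Unit pairs (A ⇒* B via units): (K,V), (S,K), (S,V).
S: inherits non-unit rules of {K, S, V} → Kc | Vc | VcV | c | jc.
K: inherits non-unit rules of {K, V} → Kc | Vc | c.
V: inherits non-unit rules of {V} → Kc | c.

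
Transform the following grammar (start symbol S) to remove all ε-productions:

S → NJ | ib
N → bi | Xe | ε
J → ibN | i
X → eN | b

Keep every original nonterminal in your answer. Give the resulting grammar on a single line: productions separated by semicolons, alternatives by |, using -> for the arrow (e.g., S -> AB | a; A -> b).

S -> J | NJ | ib; J -> i | ib | ibN; N -> Xe | bi; X -> b | e | eN

Nullable set: {N}.
S -> NJ: N nullable, giving J | NJ.
J -> ibN: N nullable, giving ib | ibN.
Drop N -> ε.
X -> eN: N nullable, giving e | eN.
Unchanged (no nullable symbols): S -> ib; J -> i; N -> Xe; N -> bi; X -> b.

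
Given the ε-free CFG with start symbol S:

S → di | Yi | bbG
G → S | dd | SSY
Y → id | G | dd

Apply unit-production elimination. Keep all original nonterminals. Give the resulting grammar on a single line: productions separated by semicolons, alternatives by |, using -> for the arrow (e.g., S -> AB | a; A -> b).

Unit productions: G->S, Y->G.
Unit pairs (A ⇒* B via units): (G,S), (Y,G), (Y,S).
S: inherits non-unit rules of {S} → Yi | bbG | di.
G: inherits non-unit rules of {G, S} → SSY | Yi | bbG | dd | di.
Y: inherits non-unit rules of {G, S, Y} → SSY | Yi | bbG | dd | di | id.

S -> Yi | di | bbG; G -> Yi | dd | di | SSY | bbG; Y -> Yi | dd | di | id | SSY | bbG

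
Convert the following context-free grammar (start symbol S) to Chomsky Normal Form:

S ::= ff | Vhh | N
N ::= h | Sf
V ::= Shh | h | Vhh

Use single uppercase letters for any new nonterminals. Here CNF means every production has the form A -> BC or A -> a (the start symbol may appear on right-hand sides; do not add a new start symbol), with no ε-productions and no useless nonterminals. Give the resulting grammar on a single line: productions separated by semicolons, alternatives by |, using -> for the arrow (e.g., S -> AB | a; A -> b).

No ε-productions.
After unit-elimination: S -> h | Sf | ff | Vhh; N -> h | Sf; V -> h | Shh | Vhh.
TERM: introduce A -> f, B -> h and substitute in every rule of length ≥2.
BIN: S -> VBB becomes S -> VC, C -> BB; V -> SBB becomes V -> SD, D -> BB; V -> VBB becomes V -> VE, E -> BB.
Drop unreachable/unproductive: N.

S -> h | AA | SA | VC; A -> f; B -> h; C -> BB; D -> BB; E -> BB; V -> h | SD | VE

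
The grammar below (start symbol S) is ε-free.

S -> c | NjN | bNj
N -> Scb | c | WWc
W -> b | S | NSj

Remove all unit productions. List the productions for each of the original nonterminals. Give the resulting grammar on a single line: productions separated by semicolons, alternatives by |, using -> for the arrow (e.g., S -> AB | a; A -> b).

S -> c | NjN | bNj; N -> c | Scb | WWc; W -> b | c | NSj | NjN | bNj

Unit productions: W->S.
Unit pairs (A ⇒* B via units): (W,S).
S: inherits non-unit rules of {S} → NjN | bNj | c.
N: inherits non-unit rules of {N} → Scb | WWc | c.
W: inherits non-unit rules of {S, W} → NSj | NjN | b | bNj | c.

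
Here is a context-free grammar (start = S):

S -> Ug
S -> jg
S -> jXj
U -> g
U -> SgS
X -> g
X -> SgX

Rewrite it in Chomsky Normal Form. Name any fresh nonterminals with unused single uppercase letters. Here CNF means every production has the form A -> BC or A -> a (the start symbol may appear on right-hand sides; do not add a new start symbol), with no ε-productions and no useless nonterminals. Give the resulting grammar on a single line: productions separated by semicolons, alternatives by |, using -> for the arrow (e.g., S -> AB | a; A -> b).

No ε-productions.
No unit productions to eliminate.
TERM: introduce A -> g, B -> j and substitute in every rule of length ≥2.
BIN: S -> BXB becomes S -> BC, C -> XB; U -> SAS becomes U -> SD, D -> AS; X -> SAX becomes X -> SE, E -> AX.

S -> BA | BC | UA; A -> g; B -> j; C -> XB; D -> AS; E -> AX; U -> g | SD; X -> g | SE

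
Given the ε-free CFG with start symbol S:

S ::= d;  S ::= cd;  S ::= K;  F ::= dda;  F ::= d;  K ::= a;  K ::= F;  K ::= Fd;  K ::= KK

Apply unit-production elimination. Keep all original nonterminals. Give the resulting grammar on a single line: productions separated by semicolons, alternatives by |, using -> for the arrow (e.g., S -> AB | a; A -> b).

S -> a | d | Fd | KK | cd | dda; F -> d | dda; K -> a | d | Fd | KK | dda

Unit productions: K->F, S->K.
Unit pairs (A ⇒* B via units): (K,F), (S,F), (S,K).
S: inherits non-unit rules of {F, K, S} → Fd | KK | a | cd | d | dda.
F: inherits non-unit rules of {F} → d | dda.
K: inherits non-unit rules of {F, K} → Fd | KK | a | d | dda.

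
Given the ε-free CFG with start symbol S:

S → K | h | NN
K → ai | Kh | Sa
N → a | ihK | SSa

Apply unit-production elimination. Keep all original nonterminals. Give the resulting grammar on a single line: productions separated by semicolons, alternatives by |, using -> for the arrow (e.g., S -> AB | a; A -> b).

Unit productions: S->K.
Unit pairs (A ⇒* B via units): (S,K).
S: inherits non-unit rules of {K, S} → Kh | NN | Sa | ai | h.
K: inherits non-unit rules of {K} → Kh | Sa | ai.
N: inherits non-unit rules of {N} → SSa | a | ihK.

S -> h | Kh | NN | Sa | ai; K -> Kh | Sa | ai; N -> a | SSa | ihK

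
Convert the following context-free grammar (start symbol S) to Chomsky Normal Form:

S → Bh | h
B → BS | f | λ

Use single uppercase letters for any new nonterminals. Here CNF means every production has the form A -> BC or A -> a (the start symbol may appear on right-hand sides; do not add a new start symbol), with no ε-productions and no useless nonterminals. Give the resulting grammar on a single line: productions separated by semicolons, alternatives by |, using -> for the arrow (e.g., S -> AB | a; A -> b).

Nullable: {B}; after ε-elimination: S -> h | Bh; B -> S | f | BS.
After unit-elimination: S -> h | Bh; B -> f | h | BS | Bh.
TERM: introduce A -> h and substitute in every rule of length ≥2.

S -> h | BA; A -> h; B -> f | h | BA | BS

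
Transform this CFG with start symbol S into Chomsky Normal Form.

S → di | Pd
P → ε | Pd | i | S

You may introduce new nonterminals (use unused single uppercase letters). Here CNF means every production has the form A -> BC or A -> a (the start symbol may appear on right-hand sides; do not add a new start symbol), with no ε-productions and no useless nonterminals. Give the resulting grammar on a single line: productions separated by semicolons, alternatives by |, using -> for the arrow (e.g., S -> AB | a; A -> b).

S -> d | AB | PA; A -> d; B -> i; P -> d | i | AB | PA

Nullable: {P}; after ε-elimination: S -> d | Pd | di; P -> S | d | i | Pd.
After unit-elimination: S -> d | Pd | di; P -> d | i | Pd | di.
TERM: introduce A -> d, B -> i and substitute in every rule of length ≥2.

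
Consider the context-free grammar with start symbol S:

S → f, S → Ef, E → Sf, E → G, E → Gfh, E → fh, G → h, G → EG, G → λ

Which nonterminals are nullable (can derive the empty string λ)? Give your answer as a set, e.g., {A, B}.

Directly nullable (have an ε-rule): {G}.
E is nullable via E -> G (every symbol on the right is already known nullable).
Not nullable: S — each has a terminal in every rule's right-hand side or depends on a non-nullable symbol.

{E, G}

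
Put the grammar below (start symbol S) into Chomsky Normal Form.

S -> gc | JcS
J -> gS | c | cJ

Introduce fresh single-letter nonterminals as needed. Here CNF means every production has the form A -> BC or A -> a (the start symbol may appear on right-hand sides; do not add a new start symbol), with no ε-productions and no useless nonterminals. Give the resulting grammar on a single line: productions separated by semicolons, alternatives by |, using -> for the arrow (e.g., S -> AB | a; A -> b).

S -> BA | JC; A -> c; B -> g; C -> AS; J -> c | AJ | BS

No ε-productions.
No unit productions to eliminate.
TERM: introduce A -> c, B -> g and substitute in every rule of length ≥2.
BIN: S -> JAS becomes S -> JC, C -> AS.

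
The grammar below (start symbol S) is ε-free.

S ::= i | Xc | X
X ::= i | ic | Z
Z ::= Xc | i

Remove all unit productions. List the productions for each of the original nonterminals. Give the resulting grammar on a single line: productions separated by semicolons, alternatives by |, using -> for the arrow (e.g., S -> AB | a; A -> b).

S -> i | Xc | ic; X -> i | Xc | ic; Z -> i | Xc

Unit productions: S->X, X->Z.
Unit pairs (A ⇒* B via units): (S,X), (S,Z), (X,Z).
S: inherits non-unit rules of {S, X, Z} → Xc | i | ic.
X: inherits non-unit rules of {X, Z} → Xc | i | ic.
Z: inherits non-unit rules of {Z} → Xc | i.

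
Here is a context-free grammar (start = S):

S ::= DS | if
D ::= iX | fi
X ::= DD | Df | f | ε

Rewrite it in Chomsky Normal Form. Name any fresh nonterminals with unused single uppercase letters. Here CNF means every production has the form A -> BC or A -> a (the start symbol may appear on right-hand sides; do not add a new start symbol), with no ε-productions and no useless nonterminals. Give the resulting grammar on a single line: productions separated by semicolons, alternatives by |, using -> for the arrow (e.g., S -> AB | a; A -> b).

S -> BA | DS; A -> f; B -> i; D -> i | AB | BX; X -> f | DA | DD

Nullable: {X}; after ε-elimination: S -> DS | if; D -> i | fi | iX; X -> f | DD | Df.
No unit productions to eliminate.
TERM: introduce A -> f, B -> i and substitute in every rule of length ≥2.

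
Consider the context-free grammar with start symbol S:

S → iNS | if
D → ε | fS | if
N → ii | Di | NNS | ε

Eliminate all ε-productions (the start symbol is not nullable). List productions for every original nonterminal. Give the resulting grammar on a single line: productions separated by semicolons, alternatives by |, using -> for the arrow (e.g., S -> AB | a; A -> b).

S -> iS | if | iNS; D -> fS | if; N -> S | i | Di | NS | ii | NNS

Nullable set: {D, N}.
S -> iNS: N nullable, giving iNS | iS.
Drop D -> ε.
Drop N -> ε.
N -> Di: D nullable, giving Di | i.
N -> NNS: N, N nullable, giving NNS | NS | S.
Unchanged (no nullable symbols): S -> if; D -> fS; D -> if; N -> ii.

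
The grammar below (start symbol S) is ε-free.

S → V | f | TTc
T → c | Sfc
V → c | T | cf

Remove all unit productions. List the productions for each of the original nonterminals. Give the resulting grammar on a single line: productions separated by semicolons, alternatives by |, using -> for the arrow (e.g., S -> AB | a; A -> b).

S -> c | f | cf | Sfc | TTc; T -> c | Sfc; V -> c | cf | Sfc

Unit productions: S->V, V->T.
Unit pairs (A ⇒* B via units): (S,T), (S,V), (V,T).
S: inherits non-unit rules of {S, T, V} → Sfc | TTc | c | cf | f.
T: inherits non-unit rules of {T} → Sfc | c.
V: inherits non-unit rules of {T, V} → Sfc | c | cf.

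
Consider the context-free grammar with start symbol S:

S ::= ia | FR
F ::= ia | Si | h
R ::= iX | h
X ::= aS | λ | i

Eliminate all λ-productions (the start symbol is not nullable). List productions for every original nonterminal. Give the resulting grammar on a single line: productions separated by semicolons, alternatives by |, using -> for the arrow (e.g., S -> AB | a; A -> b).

Nullable set: {X}.
R -> iX: X nullable, giving i | iX.
Drop X -> λ.
Unchanged (no nullable symbols): S -> FR; S -> ia; F -> Si; F -> h; F -> ia; R -> h; X -> aS; X -> i.

S -> FR | ia; F -> h | Si | ia; R -> h | i | iX; X -> i | aS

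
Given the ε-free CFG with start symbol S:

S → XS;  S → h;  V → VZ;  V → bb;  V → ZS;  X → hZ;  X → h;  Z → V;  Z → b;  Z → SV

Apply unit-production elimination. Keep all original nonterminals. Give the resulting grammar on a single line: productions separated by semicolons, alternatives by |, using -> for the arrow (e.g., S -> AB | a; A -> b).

Unit productions: Z->V.
Unit pairs (A ⇒* B via units): (Z,V).
S: inherits non-unit rules of {S} → XS | h.
V: inherits non-unit rules of {V} → VZ | ZS | bb.
X: inherits non-unit rules of {X} → h | hZ.
Z: inherits non-unit rules of {V, Z} → SV | VZ | ZS | b | bb.

S -> h | XS; V -> VZ | ZS | bb; X -> h | hZ; Z -> b | SV | VZ | ZS | bb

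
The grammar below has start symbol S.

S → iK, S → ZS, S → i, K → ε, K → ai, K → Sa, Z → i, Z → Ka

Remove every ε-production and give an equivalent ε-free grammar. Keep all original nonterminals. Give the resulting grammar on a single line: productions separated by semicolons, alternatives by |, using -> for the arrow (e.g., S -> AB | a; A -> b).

S -> i | ZS | iK; K -> Sa | ai; Z -> a | i | Ka

Nullable set: {K}.
S -> iK: K nullable, giving i | iK.
Drop K -> ε.
Z -> Ka: K nullable, giving Ka | a.
Unchanged (no nullable symbols): S -> ZS; S -> i; K -> Sa; K -> ai; Z -> i.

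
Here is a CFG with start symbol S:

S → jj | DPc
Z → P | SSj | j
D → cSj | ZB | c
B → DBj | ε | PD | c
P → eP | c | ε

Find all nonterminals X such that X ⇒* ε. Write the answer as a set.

Directly nullable (have an ε-rule): {B, P}.
Z is nullable via Z -> P (every symbol on the right is already known nullable).
D is nullable via D -> ZB (every symbol on the right is already known nullable).
Not nullable: S — each has a terminal in every rule's right-hand side or depends on a non-nullable symbol.

{B, D, P, Z}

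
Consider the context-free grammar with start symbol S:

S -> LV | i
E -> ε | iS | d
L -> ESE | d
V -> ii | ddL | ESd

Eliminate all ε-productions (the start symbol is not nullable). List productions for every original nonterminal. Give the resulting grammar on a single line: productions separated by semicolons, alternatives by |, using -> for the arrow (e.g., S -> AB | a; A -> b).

S -> i | LV; E -> d | iS; L -> S | d | ES | SE | ESE; V -> Sd | ii | ESd | ddL

Nullable set: {E}.
Drop E -> ε.
L -> ESE: E, E nullable, giving ES | ESE | S | SE.
V -> ESd: E nullable, giving ESd | Sd.
Unchanged (no nullable symbols): S -> LV; S -> i; E -> d; E -> iS; L -> d; V -> ddL; V -> ii.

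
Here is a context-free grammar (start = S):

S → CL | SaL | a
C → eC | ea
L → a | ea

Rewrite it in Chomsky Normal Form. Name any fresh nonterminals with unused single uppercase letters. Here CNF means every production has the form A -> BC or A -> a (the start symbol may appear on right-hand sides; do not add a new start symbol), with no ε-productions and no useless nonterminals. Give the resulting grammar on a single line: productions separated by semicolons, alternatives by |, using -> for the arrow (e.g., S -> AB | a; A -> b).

S -> a | CL | SD; A -> e; B -> a; C -> AB | AC; D -> BL; L -> a | AB

No ε-productions.
No unit productions to eliminate.
TERM: introduce B -> a, A -> e and substitute in every rule of length ≥2.
BIN: S -> SBL becomes S -> SD, D -> BL.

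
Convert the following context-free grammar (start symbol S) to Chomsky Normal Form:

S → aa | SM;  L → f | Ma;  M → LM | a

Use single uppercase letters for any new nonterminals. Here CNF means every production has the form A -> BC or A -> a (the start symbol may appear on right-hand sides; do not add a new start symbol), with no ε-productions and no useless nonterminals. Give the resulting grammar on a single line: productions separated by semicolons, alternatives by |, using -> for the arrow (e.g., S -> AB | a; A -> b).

S -> AA | SM; A -> a; L -> f | MA; M -> a | LM

No ε-productions.
No unit productions to eliminate.
TERM: introduce A -> a and substitute in every rule of length ≥2.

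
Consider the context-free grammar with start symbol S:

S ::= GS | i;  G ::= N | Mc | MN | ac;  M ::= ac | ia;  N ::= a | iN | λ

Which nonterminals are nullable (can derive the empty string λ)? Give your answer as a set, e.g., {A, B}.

{G, N}

Directly nullable (have an ε-rule): {N}.
G is nullable via G -> N (every symbol on the right is already known nullable).
Not nullable: M, S — each has a terminal in every rule's right-hand side or depends on a non-nullable symbol.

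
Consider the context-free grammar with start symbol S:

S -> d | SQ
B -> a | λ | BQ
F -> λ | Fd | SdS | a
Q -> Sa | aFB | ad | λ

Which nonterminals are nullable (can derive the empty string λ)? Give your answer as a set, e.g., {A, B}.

Directly nullable (have an ε-rule): {B, F, Q}.
Not nullable: S — each has a terminal in every rule's right-hand side or depends on a non-nullable symbol.

{B, F, Q}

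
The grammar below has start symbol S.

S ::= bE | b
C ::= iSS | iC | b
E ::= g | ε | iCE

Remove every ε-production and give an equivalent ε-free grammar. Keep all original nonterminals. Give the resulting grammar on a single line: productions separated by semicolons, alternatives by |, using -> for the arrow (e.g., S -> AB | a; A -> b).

Nullable set: {E}.
S -> bE: E nullable, giving b | bE.
Drop E -> ε.
E -> iCE: E nullable, giving iC | iCE.
Unchanged (no nullable symbols): S -> b; C -> b; C -> iC; C -> iSS; E -> g.

S -> b | bE; C -> b | iC | iSS; E -> g | iC | iCE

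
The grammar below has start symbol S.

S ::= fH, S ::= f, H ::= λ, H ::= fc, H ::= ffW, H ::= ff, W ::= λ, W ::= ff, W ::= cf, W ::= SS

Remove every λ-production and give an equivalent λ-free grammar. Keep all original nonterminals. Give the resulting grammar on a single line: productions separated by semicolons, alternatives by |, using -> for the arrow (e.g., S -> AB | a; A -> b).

Nullable set: {H, W}.
S -> fH: H nullable, giving f | fH.
Drop H -> λ.
H -> ffW: W nullable, giving ff | ffW.
Drop W -> λ.
Unchanged (no nullable symbols): S -> f; H -> fc; H -> ff; W -> SS; W -> cf; W -> ff.

S -> f | fH; H -> fc | ff | ffW; W -> SS | cf | ff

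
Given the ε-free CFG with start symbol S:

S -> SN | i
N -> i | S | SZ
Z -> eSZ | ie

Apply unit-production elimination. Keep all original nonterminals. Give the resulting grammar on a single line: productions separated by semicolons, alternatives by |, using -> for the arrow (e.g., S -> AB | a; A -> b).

Unit productions: N->S.
Unit pairs (A ⇒* B via units): (N,S).
S: inherits non-unit rules of {S} → SN | i.
N: inherits non-unit rules of {N, S} → SN | SZ | i.
Z: inherits non-unit rules of {Z} → eSZ | ie.

S -> i | SN; N -> i | SN | SZ; Z -> ie | eSZ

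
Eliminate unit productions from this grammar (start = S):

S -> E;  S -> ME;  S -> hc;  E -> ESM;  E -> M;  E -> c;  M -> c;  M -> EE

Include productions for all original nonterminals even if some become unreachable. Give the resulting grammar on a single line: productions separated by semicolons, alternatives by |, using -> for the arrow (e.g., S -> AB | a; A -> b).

S -> c | EE | ME | hc | ESM; E -> c | EE | ESM; M -> c | EE

Unit productions: E->M, S->E.
Unit pairs (A ⇒* B via units): (E,M), (S,E), (S,M).
S: inherits non-unit rules of {E, M, S} → EE | ESM | ME | c | hc.
E: inherits non-unit rules of {E, M} → EE | ESM | c.
M: inherits non-unit rules of {M} → EE | c.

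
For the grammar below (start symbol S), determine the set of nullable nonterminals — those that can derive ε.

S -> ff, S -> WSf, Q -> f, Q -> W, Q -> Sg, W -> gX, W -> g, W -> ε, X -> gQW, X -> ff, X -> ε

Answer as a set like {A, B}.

{Q, W, X}

Directly nullable (have an ε-rule): {W, X}.
Q is nullable via Q -> W (every symbol on the right is already known nullable).
Not nullable: S — each has a terminal in every rule's right-hand side or depends on a non-nullable symbol.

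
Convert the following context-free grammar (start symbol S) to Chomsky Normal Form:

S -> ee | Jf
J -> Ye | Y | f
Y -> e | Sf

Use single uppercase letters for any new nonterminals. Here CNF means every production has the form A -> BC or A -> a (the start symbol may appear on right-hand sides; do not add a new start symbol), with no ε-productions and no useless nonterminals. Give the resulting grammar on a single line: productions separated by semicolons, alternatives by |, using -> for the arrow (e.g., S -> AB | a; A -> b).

S -> BB | JA; A -> f; B -> e; J -> e | f | SA | YB; Y -> e | SA

No ε-productions.
After unit-elimination: S -> Jf | ee; J -> e | f | Sf | Ye; Y -> e | Sf.
TERM: introduce B -> e, A -> f and substitute in every rule of length ≥2.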